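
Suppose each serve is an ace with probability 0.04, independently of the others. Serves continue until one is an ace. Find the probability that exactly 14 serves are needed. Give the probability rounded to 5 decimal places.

0.02353

Geometric (trials to first success), p = 0.04.
P(Y = 14) = (1−p)^13 · p = 0.5882 · 0.04 = 0.0235281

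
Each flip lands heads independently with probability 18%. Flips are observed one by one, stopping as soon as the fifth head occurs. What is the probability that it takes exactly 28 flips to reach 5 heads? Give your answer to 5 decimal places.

Y = trial on which the fifth success occurs; negative binomial, r=5, p=0.18.
P(Y=28) = C(27,4) · p^5 · (1−p)^23
= 17550 · 0.00018896 · 0.010416 = 0.0345429

0.03454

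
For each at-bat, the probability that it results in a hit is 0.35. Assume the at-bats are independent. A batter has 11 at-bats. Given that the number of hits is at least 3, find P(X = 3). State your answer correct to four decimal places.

0.2818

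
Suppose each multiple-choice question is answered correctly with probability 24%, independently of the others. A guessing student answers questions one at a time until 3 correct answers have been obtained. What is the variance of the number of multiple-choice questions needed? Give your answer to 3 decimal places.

Y = total multiple-choice questions until the third success; negative binomial with r=3, p=0.24.
Var(Y) = r(1−p)/p² = 3·0.76 / 0.24² = 39.58333

39.583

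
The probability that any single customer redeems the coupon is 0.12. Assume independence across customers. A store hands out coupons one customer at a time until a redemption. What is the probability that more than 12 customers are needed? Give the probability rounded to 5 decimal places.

Y = number of customers to the first success; geometric, p = 0.12.
P(Y > 12) = P(first 12 all fail) = (1−p)^12 = 0.2156712

0.21567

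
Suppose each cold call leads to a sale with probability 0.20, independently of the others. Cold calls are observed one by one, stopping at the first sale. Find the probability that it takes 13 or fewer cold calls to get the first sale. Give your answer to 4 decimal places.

Y = number of cold calls to the first success; geometric, p = 0.20.
P(Y ≤ 13) = 1 − (1−p)^13 = 1 − 0.054976 = 0.945024

0.9450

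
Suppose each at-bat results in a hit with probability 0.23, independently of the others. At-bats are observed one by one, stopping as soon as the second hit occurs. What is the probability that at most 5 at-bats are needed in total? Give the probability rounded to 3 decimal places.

Finishing within 5 at-bats ⇔ at least 2 successes in the first 5. With X ~ Binomial(5, 0.23), P(Y ≤ 5) = 1 − P(X ≤ 1).
  k=0: C(5,0)·0.23^0·0.77^5 = 0.27068
  k=1: C(5,1)·0.23^1·0.77^4 = 0.40426
1 − 0.67494 = 0.32506

0.325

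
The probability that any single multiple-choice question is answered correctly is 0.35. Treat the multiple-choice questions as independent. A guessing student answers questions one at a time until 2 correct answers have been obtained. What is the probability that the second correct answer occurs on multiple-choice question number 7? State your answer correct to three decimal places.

0.085

Y = trial on which the second success occurs; negative binomial, r=2, p=0.35.
P(Y=7) = C(6,1) · p^2 · (1−p)^5
= 6 · 0.1225 · 0.11603 = 0.08528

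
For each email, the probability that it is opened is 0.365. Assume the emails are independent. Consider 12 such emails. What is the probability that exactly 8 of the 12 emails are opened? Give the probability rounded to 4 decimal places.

0.0254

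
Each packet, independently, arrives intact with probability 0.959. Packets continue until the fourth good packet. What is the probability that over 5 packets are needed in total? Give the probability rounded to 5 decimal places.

0.01547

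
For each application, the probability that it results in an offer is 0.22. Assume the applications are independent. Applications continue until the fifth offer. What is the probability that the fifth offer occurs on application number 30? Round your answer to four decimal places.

0.0246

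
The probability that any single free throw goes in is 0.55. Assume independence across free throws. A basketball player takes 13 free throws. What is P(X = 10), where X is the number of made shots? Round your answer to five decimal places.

X ~ Binomial(n=13, p=0.55).
P(X=10) = C(13,10) · p^10 · (1−p)^3
= 286 · 0.002533 · 0.091125 = 0.0660132

0.06601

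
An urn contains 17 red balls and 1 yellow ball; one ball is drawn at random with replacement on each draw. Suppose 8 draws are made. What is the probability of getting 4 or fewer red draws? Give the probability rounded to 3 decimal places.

0.001

X ~ Binomial(8, 0.944444); P(X ≤ 4) = Σ C(8,k) p^k (1−p)^(8−k) over k:
  k=0: C(8,0)·0.944444^0·0.055556^8 = 0.00000
  k=1: C(8,1)·0.944444^1·0.055556^7 = 0.00000
  k=2: C(8,2)·0.944444^2·0.055556^6 = 0.00000
  k=3: C(8,3)·0.944444^3·0.055556^5 = 0.00002
  k=4: C(8,4)·0.944444^4·0.055556^4 = 0.00053
Total = 0.00056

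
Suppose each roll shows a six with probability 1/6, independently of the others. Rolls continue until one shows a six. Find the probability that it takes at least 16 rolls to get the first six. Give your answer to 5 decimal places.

Y = number of rolls to the first success; geometric, p = 0.166667.
P(Y > 15) = P(first 15 all fail) = (1−p)^15 = 0.0649055

0.06491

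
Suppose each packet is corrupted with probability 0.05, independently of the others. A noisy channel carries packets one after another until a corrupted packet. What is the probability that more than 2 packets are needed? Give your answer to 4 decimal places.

0.9025

Y = number of packets to the first success; geometric, p = 0.05.
P(Y > 2) = P(first 2 all fail) = (1−p)^2 = 0.902500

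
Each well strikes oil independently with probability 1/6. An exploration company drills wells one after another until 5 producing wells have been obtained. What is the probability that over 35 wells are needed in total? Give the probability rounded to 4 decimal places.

0.2843

Needing more than 35 wells ⇔ fewer than 5 successes in the first 35. With X ~ Binomial(35, 0.166667), P(Y > 35) = P(X ≤ 4).
  k=0: C(35,0)·0.166667^0·0.833333^35 = 0.001693
  k=1: C(35,1)·0.166667^1·0.833333^34 = 0.011851
  k=2: C(35,2)·0.166667^2·0.833333^33 = 0.040293
  k=3: C(35,3)·0.166667^3·0.833333^32 = 0.088645
  k=4: C(35,4)·0.166667^4·0.833333^31 = 0.141833
P(X ≤ 4) = 0.284315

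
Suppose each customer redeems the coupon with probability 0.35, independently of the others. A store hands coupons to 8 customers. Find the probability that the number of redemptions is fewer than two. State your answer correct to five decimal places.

0.16913

X ~ Binomial(8, 0.35); P(X ≤ 1) = Σ C(8,k) p^k (1−p)^(8−k) over k:
  k=0: C(8,0)·0.35^0·0.65^8 = 0.0318645
  k=1: C(8,1)·0.35^1·0.65^7 = 0.1372624
Total = 0.1691269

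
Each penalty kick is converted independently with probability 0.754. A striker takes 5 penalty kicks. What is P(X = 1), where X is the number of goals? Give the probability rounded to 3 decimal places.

0.014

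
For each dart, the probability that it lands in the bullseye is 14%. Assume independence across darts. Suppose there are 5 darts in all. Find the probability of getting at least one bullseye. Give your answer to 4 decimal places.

P(at least one) = 1 − P(none) = 1 − (1 − 0.14)^5
= 1 − 0.470427 = 0.529573

0.5296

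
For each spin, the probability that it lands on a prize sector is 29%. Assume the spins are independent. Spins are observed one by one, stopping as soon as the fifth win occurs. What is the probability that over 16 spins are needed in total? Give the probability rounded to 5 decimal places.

Needing more than 16 spins ⇔ fewer than 5 successes in the first 16. With X ~ Binomial(16, 0.29), P(Y > 16) = P(X ≤ 4).
  k=0: C(16,0)·0.29^0·0.71^16 = 0.0041700
  k=1: C(16,1)·0.29^1·0.71^15 = 0.0272517
  k=2: C(16,2)·0.29^2·0.71^14 = 0.0834822
  k=3: C(16,3)·0.29^3·0.71^13 = 0.1591258
  k=4: C(16,4)·0.29^4·0.71^12 = 0.2112339
P(X ≤ 4) = 0.4852636

0.48526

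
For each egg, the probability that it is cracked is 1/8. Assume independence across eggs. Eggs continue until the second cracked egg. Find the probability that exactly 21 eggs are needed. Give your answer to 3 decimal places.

Y = trial on which the second success occurs; negative binomial, r=2, p=0.125.
P(Y=21) = C(20,1) · p^2 · (1−p)^19
= 20 · 0.015625 · 0.079096 = 0.02472

0.025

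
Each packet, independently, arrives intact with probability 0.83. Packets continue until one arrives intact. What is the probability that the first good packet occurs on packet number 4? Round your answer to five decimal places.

0.00408

Geometric (trials to first success), p = 0.83.
P(Y = 4) = (1−p)^3 · p = 0.004913 · 0.83 = 0.0040778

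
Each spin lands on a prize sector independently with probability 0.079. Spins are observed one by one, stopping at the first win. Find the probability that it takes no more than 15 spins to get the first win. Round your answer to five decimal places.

0.70900

Y = number of spins to the first success; geometric, p = 0.079.
P(Y ≤ 15) = 1 − (1−p)^15 = 1 − 0.2910010 = 0.7089990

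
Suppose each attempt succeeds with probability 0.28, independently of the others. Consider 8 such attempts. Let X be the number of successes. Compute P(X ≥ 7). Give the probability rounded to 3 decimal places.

0.001

X ~ Binomial(8, 0.28); P(X ≥ 7) = Σ C(8,k) p^k (1−p)^(8−k) over k:
  k=7: C(8,7)·0.28^7·0.72^1 = 0.00078
  k=8: C(8,8)·0.28^8·0.72^0 = 0.00004
Total = 0.00081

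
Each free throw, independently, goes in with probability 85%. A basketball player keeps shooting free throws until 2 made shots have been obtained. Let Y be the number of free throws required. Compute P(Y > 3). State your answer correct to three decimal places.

0.061

Needing more than 3 free throws ⇔ fewer than 2 successes in the first 3. With X ~ Binomial(3, 0.85), P(Y > 3) = P(X ≤ 1).
  k=0: C(3,0)·0.85^0·0.15^3 = 0.00337
  k=1: C(3,1)·0.85^1·0.15^2 = 0.05738
P(X ≤ 1) = 0.06075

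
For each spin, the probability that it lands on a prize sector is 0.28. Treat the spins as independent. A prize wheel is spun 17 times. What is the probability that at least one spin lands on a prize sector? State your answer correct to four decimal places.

P(at least one) = 1 − P(none) = 1 − (1 − 0.28)^17
= 1 − 0.003755 = 0.996245

0.9962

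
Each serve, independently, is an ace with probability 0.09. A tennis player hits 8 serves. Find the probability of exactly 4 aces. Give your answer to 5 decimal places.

0.00315

X ~ Binomial(n=8, p=0.09).
P(X=4) = C(8,4) · p^4 · (1−p)^4
= 70 · 6.561e-05 · 0.68575 = 0.0031494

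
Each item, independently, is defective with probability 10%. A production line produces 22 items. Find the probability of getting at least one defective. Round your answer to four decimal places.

0.9015

P(at least one) = 1 − P(none) = 1 − (1 − 0.10)^22
= 1 − 0.098477 = 0.901523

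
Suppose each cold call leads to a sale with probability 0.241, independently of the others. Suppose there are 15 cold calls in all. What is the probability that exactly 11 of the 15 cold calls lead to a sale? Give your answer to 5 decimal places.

X ~ Binomial(n=15, p=0.241).
P(X=11) = C(15,11) · p^11 · (1−p)^4
= 1365 · 1.5929e-07 · 0.33187 = 0.0000722

0.00007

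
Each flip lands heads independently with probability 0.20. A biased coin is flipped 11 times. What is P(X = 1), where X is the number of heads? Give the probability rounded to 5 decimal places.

X ~ Binomial(n=11, p=0.20).
P(X=1) = C(11,1) · p^1 · (1−p)^10
= 11 · 0.2 · 0.10737 = 0.2362232

0.23622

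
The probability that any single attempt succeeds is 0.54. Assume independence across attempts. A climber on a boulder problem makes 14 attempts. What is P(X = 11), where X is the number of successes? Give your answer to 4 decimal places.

0.0403

X ~ Binomial(n=14, p=0.54).
P(X=11) = C(14,11) · p^11 · (1−p)^3
= 364 · 0.0011385 · 0.097336 = 0.040337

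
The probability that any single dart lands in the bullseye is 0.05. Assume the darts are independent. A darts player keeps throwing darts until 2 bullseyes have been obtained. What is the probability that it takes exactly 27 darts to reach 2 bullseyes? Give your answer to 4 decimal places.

Y = trial on which the second success occurs; negative binomial, r=2, p=0.05.
P(Y=27) = C(26,1) · p^2 · (1−p)^25
= 26 · 0.0025 · 0.27739 = 0.018030

0.0180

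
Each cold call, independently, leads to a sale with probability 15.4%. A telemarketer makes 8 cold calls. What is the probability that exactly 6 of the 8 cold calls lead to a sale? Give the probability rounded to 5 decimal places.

X ~ Binomial(n=8, p=0.154).
P(X=6) = C(8,6) · p^6 · (1−p)^2
= 28 · 1.3339e-05 · 0.71572 = 0.0002673

0.00027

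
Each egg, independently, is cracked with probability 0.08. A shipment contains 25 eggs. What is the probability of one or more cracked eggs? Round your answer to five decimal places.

P(at least one) = 1 − P(none) = 1 − (1 − 0.08)^25
= 1 − 0.1243643 = 0.8756357

0.87564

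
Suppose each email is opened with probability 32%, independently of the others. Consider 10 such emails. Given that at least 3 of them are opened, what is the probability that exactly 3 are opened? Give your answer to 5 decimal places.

X ~ Binomial(10, 0.32). Want P(X=3 | X≥3) = P(X=3) / P(X≥3).
P(X=3) = C(10,3)·0.32^3·0.68^7 = 0.2643587
P(X≥3) = 1 − 0.0211392 − 0.0994787 − 0.2106608 = 0.6687212
Ratio = 0.2643587 / 0.6687212 = 0.3953197

0.39532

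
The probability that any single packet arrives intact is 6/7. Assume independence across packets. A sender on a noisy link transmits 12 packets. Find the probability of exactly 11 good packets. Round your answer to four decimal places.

X ~ Binomial(n=12, p=0.857143).
P(X=11) = C(12,11) · p^11 · (1−p)^1
= 12 · 0.18348 · 0.14286 = 0.314535

0.3145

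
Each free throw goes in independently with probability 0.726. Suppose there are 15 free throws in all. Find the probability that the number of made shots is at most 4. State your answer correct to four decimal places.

X ~ Binomial(15, 0.726); P(X ≤ 4) = Σ C(15,k) p^k (1−p)^(15−k) over k:
  k=0: C(15,0)·0.726^0·0.274^15 = 0.000000
  k=1: C(15,1)·0.726^1·0.274^14 = 0.000000
  k=2: C(15,2)·0.726^2·0.274^13 = 0.000003
  k=3: C(15,3)·0.726^3·0.274^12 = 0.000031
  k=4: C(15,4)·0.726^4·0.274^11 = 0.000248
Total = 0.000282

0.0003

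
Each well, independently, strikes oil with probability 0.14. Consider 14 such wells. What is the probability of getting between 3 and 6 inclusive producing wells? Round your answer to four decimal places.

X ~ Binomial(14, 0.14); P(3 ≤ X ≤ 6) = Σ C(14,k) p^k (1−p)^(14−k) over k:
  k=3: C(14,3)·0.14^3·0.86^11 = 0.190094
  k=4: C(14,4)·0.14^4·0.86^10 = 0.085100
  k=5: C(14,5)·0.14^5·0.86^9 = 0.027707
  k=6: C(14,6)·0.14^6·0.86^8 = 0.006766
Total = 0.309667

0.3097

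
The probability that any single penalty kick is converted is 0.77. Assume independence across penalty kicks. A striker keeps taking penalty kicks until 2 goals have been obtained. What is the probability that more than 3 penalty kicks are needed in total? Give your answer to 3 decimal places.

0.134

Needing more than 3 penalty kicks ⇔ fewer than 2 successes in the first 3. With X ~ Binomial(3, 0.77), P(Y > 3) = P(X ≤ 1).
  k=0: C(3,0)·0.77^0·0.23^3 = 0.01217
  k=1: C(3,1)·0.77^1·0.23^2 = 0.12220
P(X ≤ 1) = 0.13437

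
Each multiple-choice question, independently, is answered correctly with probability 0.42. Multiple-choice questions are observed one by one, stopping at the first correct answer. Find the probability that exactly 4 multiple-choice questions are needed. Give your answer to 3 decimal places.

Geometric (trials to first success), p = 0.42.
P(Y = 4) = (1−p)^3 · p = 0.19511 · 0.42 = 0.08195

0.082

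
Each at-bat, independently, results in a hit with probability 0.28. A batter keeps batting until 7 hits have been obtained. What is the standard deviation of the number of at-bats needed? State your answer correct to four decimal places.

8.0178

Y = total at-bats until the seventh success; negative binomial with r=7, p=0.28.
SD(Y) = √[r(1−p)/p²] = √(64.285714) = 8.017837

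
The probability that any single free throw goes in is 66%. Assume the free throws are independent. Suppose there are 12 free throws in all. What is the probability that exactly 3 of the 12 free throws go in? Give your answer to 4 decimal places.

X ~ Binomial(n=12, p=0.66).
P(X=3) = C(12,3) · p^3 · (1−p)^9
= 220 · 0.2875 · 6.0717e-05 = 0.003840

0.0038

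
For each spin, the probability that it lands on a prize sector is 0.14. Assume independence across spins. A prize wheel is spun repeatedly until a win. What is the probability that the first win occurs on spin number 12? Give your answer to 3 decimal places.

0.027

Geometric (trials to first success), p = 0.14.
P(Y = 12) = (1−p)^11 · p = 0.19032 · 0.14 = 0.02664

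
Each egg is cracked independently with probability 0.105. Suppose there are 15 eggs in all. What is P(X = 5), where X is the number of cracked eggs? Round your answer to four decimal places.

0.0126

X ~ Binomial(n=15, p=0.105).
P(X=5) = C(15,5) · p^5 · (1−p)^10
= 3003 · 1.2763e-05 · 0.32978 = 0.012640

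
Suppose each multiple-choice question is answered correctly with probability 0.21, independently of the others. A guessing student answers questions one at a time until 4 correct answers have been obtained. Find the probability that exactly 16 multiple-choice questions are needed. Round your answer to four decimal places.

Y = trial on which the fourth success occurs; negative binomial, r=4, p=0.21.
P(Y=16) = C(15,3) · p^4 · (1−p)^12
= 455 · 0.0019448 · 0.059092 = 0.052289

0.0523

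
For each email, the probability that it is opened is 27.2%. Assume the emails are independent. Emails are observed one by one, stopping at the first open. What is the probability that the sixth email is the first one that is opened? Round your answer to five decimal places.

0.05562

Geometric (trials to first success), p = 0.272.
P(Y = 6) = (1−p)^5 · p = 0.20448 · 0.272 = 0.0556193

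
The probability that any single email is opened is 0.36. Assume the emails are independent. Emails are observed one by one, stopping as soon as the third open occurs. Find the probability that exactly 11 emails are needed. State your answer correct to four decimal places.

Y = trial on which the third success occurs; negative binomial, r=3, p=0.36.
P(Y=11) = C(10,2) · p^3 · (1−p)^8
= 45 · 0.046656 · 0.028147 = 0.059096

0.0591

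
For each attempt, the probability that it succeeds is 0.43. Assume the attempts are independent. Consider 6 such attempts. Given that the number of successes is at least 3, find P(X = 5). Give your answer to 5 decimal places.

0.09712

X ~ Binomial(6, 0.43). Want P(X=5 | X≥3) = P(X=5) / P(X≥3).
P(X=5) = C(6,5)·0.43^5·0.57^1 = 0.0502769
P(X≥3) = 1 − 0.0342964 − 0.1552366 − 0.2927707 = 0.5176963
Ratio = 0.0502769 / 0.5176963 = 0.0971166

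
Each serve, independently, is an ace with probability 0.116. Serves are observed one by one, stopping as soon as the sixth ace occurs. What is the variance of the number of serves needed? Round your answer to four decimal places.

Y = total serves until the sixth success; negative binomial with r=6, p=0.116.
Var(Y) = r(1−p)/p² = 6·0.884 / 0.116² = 394.173603

394.1736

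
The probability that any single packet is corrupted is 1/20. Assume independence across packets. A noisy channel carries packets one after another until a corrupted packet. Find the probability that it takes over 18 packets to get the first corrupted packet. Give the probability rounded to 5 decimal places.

0.39721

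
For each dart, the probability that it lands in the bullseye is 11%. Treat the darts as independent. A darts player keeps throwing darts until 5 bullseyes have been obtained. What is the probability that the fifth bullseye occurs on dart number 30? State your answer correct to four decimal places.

0.0208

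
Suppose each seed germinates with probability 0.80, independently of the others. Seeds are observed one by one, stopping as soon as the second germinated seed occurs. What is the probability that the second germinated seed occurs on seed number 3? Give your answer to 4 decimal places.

0.2560

Y = trial on which the second success occurs; negative binomial, r=2, p=0.80.
P(Y=3) = C(2,1) · p^2 · (1−p)^1
= 2 · 0.64 · 0.2 = 0.256000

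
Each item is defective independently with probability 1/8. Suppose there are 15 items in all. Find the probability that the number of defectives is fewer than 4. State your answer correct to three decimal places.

0.892

X ~ Binomial(15, 0.125); P(X ≤ 3) = Σ C(15,k) p^k (1−p)^(15−k) over k:
  k=0: C(15,0)·0.125^0·0.875^15 = 0.13493
  k=1: C(15,1)·0.125^1·0.875^14 = 0.28914
  k=2: C(15,2)·0.125^2·0.875^13 = 0.28914
  k=3: C(15,3)·0.125^3·0.875^12 = 0.17899
Total = 0.89222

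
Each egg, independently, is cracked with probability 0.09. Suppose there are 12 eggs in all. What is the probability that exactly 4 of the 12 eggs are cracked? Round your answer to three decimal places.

X ~ Binomial(n=12, p=0.09).
P(X=4) = C(12,4) · p^4 · (1−p)^8
= 495 · 6.561e-05 · 0.47025 = 0.01527

0.015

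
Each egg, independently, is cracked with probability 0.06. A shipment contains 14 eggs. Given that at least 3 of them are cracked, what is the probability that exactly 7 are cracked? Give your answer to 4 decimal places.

X ~ Binomial(14, 0.06). Want P(X=7 | X≥3) = P(X=7) / P(X≥3).
P(X=7) = C(14,7)·0.06^7·0.94^7 = 0.000006
P(X≥3) = 1 − 0.420523 − 0.375787 − 0.155911 = 0.047779
Ratio = 0.000006 / 0.047779 = 0.000130

0.0001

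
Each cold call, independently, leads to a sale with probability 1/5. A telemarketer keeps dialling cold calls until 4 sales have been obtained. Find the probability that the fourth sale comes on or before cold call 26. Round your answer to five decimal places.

0.79316

Finishing within 26 cold calls ⇔ at least 4 successes in the first 26. With X ~ Binomial(26, 0.20), P(Y ≤ 26) = 1 − P(X ≤ 3).
  k=0: C(26,0)·0.20^0·0.80^26 = 0.0030223
  k=1: C(26,1)·0.20^1·0.80^25 = 0.0196450
  k=2: C(26,2)·0.20^2·0.80^24 = 0.0613908
  k=3: C(26,3)·0.20^3·0.80^23 = 0.1227815
1 − 0.2068397 = 0.7931603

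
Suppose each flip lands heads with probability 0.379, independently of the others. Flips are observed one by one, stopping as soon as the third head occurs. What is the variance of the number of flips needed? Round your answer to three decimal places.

12.970

Y = total flips until the third success; negative binomial with r=3, p=0.379.
Var(Y) = r(1−p)/p² = 3·0.621 / 0.379² = 12.96983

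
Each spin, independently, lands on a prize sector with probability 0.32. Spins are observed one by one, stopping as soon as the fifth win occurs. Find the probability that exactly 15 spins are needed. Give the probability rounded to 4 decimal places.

0.0710

Y = trial on which the fifth success occurs; negative binomial, r=5, p=0.32.
P(Y=15) = C(14,4) · p^5 · (1−p)^10
= 1001 · 0.0033554 · 0.021139 = 0.071002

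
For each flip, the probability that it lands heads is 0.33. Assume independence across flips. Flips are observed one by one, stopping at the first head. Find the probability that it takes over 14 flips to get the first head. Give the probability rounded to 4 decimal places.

0.0037

Y = number of flips to the first success; geometric, p = 0.33.
P(Y > 14) = P(first 14 all fail) = (1−p)^14 = 0.003673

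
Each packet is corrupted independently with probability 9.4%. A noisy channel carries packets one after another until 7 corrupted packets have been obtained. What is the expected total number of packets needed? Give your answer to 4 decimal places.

74.4681

Y = total packets until the seventh success; negative binomial with r=7, p=0.094.
E[Y] = r / p = 7 / 0.094 = 74.468085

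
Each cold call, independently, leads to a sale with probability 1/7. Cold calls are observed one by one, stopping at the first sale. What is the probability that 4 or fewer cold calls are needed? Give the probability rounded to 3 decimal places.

0.460

Y = number of cold calls to the first success; geometric, p = 0.142857.
P(Y ≤ 4) = 1 − (1−p)^4 = 1 − 0.53978 = 0.46022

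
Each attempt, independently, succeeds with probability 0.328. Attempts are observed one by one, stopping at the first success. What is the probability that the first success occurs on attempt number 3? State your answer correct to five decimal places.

0.14812

Geometric (trials to first success), p = 0.328.
P(Y = 3) = (1−p)^2 · p = 0.45158 · 0.328 = 0.1481196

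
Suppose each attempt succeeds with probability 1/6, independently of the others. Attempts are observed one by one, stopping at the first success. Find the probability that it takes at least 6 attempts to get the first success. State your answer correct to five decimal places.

0.40188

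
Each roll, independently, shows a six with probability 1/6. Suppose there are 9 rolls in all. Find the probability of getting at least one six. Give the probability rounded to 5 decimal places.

0.80619

P(at least one) = 1 − P(none) = 1 − (1 − 0.166667)^9
= 1 − 0.1938067 = 0.8061933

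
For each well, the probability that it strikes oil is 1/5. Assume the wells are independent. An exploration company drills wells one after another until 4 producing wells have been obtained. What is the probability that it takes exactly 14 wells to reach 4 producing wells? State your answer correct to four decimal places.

Y = trial on which the fourth success occurs; negative binomial, r=4, p=0.20.
P(Y=14) = C(13,3) · p^4 · (1−p)^10
= 286 · 0.0016 · 0.10737 = 0.049134

0.0491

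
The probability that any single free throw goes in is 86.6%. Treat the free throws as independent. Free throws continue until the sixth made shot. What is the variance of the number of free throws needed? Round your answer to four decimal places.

Y = total free throws until the sixth success; negative binomial with r=6, p=0.866.
Var(Y) = r(1−p)/p² = 6·0.134 / 0.866² = 1.072063

1.0721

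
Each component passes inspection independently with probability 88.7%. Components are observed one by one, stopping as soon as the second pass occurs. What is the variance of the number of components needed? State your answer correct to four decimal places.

0.2873

Y = total components until the second success; negative binomial with r=2, p=0.887.
Var(Y) = r(1−p)/p² = 2·0.113 / 0.887² = 0.287251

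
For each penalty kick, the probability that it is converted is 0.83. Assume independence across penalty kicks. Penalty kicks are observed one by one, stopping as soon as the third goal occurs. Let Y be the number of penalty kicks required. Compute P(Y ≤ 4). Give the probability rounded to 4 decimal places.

0.8634

Finishing within 4 penalty kicks ⇔ at least 3 successes in the first 4. With X ~ Binomial(4, 0.83), P(Y ≤ 4) = 1 − P(X ≤ 2).
  k=0: C(4,0)·0.83^0·0.17^4 = 0.000835
  k=1: C(4,1)·0.83^1·0.17^3 = 0.016311
  k=2: C(4,2)·0.83^2·0.17^2 = 0.119455
1 − 0.136602 = 0.863398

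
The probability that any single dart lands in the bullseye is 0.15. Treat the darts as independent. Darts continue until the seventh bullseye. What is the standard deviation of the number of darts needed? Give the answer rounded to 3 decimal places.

Y = total darts until the seventh success; negative binomial with r=7, p=0.15.
SD(Y) = √[r(1−p)/p²] = √(264.44444) = 16.26175

16.262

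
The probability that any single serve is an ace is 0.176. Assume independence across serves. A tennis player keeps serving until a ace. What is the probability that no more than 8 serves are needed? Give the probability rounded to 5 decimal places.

Y = number of serves to the first success; geometric, p = 0.176.
P(Y ≤ 8) = 1 − (1−p)^8 = 1 − 0.2125288 = 0.7874712

0.78747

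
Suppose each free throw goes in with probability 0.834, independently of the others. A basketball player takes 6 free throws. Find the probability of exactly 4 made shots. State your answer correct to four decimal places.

0.2000

X ~ Binomial(n=6, p=0.834).
P(X=4) = C(6,4) · p^4 · (1−p)^2
= 15 · 0.4838 · 0.027556 = 0.199973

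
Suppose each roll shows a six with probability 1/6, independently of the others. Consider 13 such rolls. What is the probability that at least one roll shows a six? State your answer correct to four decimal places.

0.9065

P(at least one) = 1 − P(none) = 1 − (1 − 0.166667)^13
= 1 − 0.093464 = 0.906536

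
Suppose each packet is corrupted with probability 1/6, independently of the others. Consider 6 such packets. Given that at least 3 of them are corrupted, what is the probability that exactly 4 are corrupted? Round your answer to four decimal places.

0.1290

X ~ Binomial(6, 0.166667). Want P(X=4 | X≥3) = P(X=4) / P(X≥3).
P(X=4) = C(6,4)·0.166667^4·0.833333^2 = 0.008038
P(X≥3) = 1 − 0.334898 − 0.401878 − 0.200939 = 0.062286
Ratio = 0.008038 / 0.062286 = 0.129043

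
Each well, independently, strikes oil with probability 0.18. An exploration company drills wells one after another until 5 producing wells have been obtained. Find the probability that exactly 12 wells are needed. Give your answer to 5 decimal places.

Y = trial on which the fifth success occurs; negative binomial, r=5, p=0.18.
P(Y=12) = C(11,4) · p^5 · (1−p)^7
= 330 · 0.00018896 · 0.24929 = 0.0155444

0.01554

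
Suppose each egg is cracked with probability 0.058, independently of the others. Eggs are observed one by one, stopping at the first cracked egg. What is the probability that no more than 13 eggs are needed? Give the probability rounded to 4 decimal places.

0.5401

Y = number of eggs to the first success; geometric, p = 0.058.
P(Y ≤ 13) = 1 − (1−p)^13 = 1 − 0.459898 = 0.540102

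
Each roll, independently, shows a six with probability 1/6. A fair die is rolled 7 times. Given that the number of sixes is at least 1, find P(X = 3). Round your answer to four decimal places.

0.1084

X ~ Binomial(7, 0.166667). Want P(X=3 | X≥1) = P(X=3) / P(X≥1).
P(X=3) = C(7,3)·0.166667^3·0.833333^4 = 0.078143
P(X≥1) = 1 − 0.279082 = 0.720918
Ratio = 0.078143 / 0.720918 = 0.108393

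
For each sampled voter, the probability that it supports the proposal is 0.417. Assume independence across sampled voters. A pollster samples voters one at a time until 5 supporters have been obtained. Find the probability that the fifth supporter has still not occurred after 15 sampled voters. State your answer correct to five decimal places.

0.18001

Needing more than 15 sampled voters ⇔ fewer than 5 successes in the first 15. With X ~ Binomial(15, 0.417), P(Y > 15) = P(X ≤ 4).
  k=0: C(15,0)·0.417^0·0.583^15 = 0.0003055
  k=1: C(15,1)·0.417^1·0.583^14 = 0.0032778
  k=2: C(15,2)·0.417^2·0.583^13 = 0.0164117
  k=3: C(15,3)·0.417^3·0.583^12 = 0.0508677
  k=4: C(15,4)·0.417^4·0.583^11 = 0.1091518
P(X ≤ 4) = 0.1800145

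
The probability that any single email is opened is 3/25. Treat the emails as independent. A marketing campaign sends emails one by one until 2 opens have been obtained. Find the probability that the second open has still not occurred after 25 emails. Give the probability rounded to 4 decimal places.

0.1805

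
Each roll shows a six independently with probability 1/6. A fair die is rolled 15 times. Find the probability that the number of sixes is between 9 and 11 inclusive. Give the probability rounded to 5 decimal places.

0.00019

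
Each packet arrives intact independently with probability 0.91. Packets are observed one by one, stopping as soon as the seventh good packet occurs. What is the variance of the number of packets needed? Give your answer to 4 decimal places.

Y = total packets until the seventh success; negative binomial with r=7, p=0.91.
Var(Y) = r(1−p)/p² = 7·0.09 / 0.91² = 0.760778

0.7608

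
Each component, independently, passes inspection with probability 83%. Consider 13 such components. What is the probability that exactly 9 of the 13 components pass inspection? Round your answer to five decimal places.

0.11164

X ~ Binomial(n=13, p=0.83).
P(X=9) = C(13,9) · p^9 · (1−p)^4
= 715 · 0.18694 · 0.00083521 = 0.1116361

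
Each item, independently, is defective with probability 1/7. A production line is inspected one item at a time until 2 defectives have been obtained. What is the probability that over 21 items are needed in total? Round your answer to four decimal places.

Needing more than 21 items ⇔ fewer than 2 successes in the first 21. With X ~ Binomial(21, 0.142857), P(Y > 21) = P(X ≤ 1).
  k=0: C(21,0)·0.142857^0·0.857143^21 = 0.039275
  k=1: C(21,1)·0.142857^1·0.857143^20 = 0.137463
P(X ≤ 1) = 0.176738

0.1767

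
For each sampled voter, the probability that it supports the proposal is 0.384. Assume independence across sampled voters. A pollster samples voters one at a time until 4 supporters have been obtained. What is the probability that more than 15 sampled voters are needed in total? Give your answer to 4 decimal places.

0.1126

Needing more than 15 sampled voters ⇔ fewer than 4 successes in the first 15. With X ~ Binomial(15, 0.384), P(Y > 15) = P(X ≤ 3).
  k=0: C(15,0)·0.384^0·0.616^15 = 0.000698
  k=1: C(15,1)·0.384^1·0.616^14 = 0.006525
  k=2: C(15,2)·0.384^2·0.616^13 = 0.028471
  k=3: C(15,3)·0.384^3·0.616^12 = 0.076908
P(X ≤ 3) = 0.112602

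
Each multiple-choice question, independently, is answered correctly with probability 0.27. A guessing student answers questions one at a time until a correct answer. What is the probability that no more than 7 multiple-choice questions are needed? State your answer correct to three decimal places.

0.890

Y = number of multiple-choice questions to the first success; geometric, p = 0.27.
P(Y ≤ 7) = 1 − (1−p)^7 = 1 − 0.11047 = 0.88953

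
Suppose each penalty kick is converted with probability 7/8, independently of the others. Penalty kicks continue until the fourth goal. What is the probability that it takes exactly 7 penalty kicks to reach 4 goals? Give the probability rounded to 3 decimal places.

Y = trial on which the fourth success occurs; negative binomial, r=4, p=0.875.
P(Y=7) = C(6,3) · p^4 · (1−p)^3
= 20 · 0.58618 · 0.0019531 = 0.02290

0.023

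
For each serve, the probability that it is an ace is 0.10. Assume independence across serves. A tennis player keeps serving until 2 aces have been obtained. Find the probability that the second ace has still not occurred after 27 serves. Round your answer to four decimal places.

Needing more than 27 serves ⇔ fewer than 2 successes in the first 27. With X ~ Binomial(27, 0.10), P(Y > 27) = P(X ≤ 1).
  k=0: C(27,0)·0.10^0·0.90^27 = 0.058150
  k=1: C(27,1)·0.10^1·0.90^26 = 0.174449
P(X ≤ 1) = 0.232599

0.2326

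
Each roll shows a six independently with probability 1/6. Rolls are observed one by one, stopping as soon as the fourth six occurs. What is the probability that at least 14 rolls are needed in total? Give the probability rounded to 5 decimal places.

0.84192

Needing more than 13 rolls ⇔ fewer than 4 successes in the first 13. With X ~ Binomial(13, 0.166667), P(Y > 13) = P(X ≤ 3).
  k=0: C(13,0)·0.166667^0·0.833333^13 = 0.0934639
  k=1: C(13,1)·0.166667^1·0.833333^12 = 0.2430061
  k=2: C(13,2)·0.166667^2·0.833333^11 = 0.2916073
  k=3: C(13,3)·0.166667^3·0.833333^10 = 0.2138454
P(X ≤ 3) = 0.8419226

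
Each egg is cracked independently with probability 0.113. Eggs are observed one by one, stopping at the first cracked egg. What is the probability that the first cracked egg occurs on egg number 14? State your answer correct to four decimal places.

0.0238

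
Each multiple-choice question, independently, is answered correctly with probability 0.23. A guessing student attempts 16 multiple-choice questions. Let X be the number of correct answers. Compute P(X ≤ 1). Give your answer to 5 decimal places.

0.08825

X ~ Binomial(16, 0.23); P(X ≤ 1) = Σ C(16,k) p^k (1−p)^(16−k) over k:
  k=0: C(16,0)·0.23^0·0.77^16 = 0.0152704
  k=1: C(16,1)·0.23^1·0.77^15 = 0.0729808
Total = 0.0882513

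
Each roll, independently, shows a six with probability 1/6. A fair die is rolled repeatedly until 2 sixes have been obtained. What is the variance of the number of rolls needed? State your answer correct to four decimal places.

Y = total rolls until the second success; negative binomial with r=2, p=0.166667.
Var(Y) = r(1−p)/p² = 2·0.833333 / 0.166667² = 60.000000

60.0000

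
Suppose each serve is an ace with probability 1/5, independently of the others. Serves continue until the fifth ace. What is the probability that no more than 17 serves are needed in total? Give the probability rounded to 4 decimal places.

0.2418

Finishing within 17 serves ⇔ at least 5 successes in the first 17. With X ~ Binomial(17, 0.20), P(Y ≤ 17) = 1 − P(X ≤ 4).
  k=0: C(17,0)·0.20^0·0.80^17 = 0.022518
  k=1: C(17,1)·0.20^1·0.80^16 = 0.095701
  k=2: C(17,2)·0.20^2·0.80^15 = 0.191403
  k=3: C(17,3)·0.20^3·0.80^14 = 0.239254
  k=4: C(17,4)·0.20^4·0.80^13 = 0.209347
1 − 0.758223 = 0.241777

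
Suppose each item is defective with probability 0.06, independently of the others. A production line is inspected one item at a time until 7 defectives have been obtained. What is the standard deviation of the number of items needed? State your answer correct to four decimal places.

Y = total items until the seventh success; negative binomial with r=7, p=0.06.
SD(Y) = √[r(1−p)/p²] = √(1827.777778) = 42.752518

42.7525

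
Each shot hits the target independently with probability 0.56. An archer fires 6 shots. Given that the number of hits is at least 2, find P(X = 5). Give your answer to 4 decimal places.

0.1551

X ~ Binomial(6, 0.56). Want P(X=5 | X≥2) = P(X=5) / P(X≥2).
P(X=5) = C(6,5)·0.56^5·0.44^1 = 0.145393
P(X≥2) = 1 − 0.007256 − 0.055412 = 0.937332
Ratio = 0.145393 / 0.937332 = 0.155114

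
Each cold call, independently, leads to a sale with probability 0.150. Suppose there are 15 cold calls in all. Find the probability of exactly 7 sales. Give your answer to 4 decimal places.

0.0030

X ~ Binomial(n=15, p=0.15).
P(X=7) = C(15,7) · p^7 · (1−p)^8
= 6435 · 1.7086e-06 · 0.27249 = 0.002996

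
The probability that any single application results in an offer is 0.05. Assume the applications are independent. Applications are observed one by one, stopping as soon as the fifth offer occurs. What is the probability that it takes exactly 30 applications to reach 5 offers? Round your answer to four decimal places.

Y = trial on which the fifth success occurs; negative binomial, r=5, p=0.05.
P(Y=30) = C(29,4) · p^5 · (1−p)^25
= 23751 · 3.125e-07 · 0.27739 = 0.002059

0.0021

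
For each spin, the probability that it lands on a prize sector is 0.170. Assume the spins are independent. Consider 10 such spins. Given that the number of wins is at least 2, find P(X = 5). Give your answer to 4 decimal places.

0.0267

X ~ Binomial(10, 0.17). Want P(X=5 | X≥2) = P(X=5) / P(X≥2).
P(X=5) = C(10,5)·0.17^5·0.83^5 = 0.014094
P(X≥2) = 1 − 0.155160 − 0.317798 = 0.527041
Ratio = 0.014094 / 0.527041 = 0.026742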